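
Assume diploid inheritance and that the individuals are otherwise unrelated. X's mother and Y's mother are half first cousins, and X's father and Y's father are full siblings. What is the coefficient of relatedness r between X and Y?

0.140625

Relatedness sums over independent paths through distinct common ancestors.
X and Y are related in two ways: half second cousins through their mothers (r = 1/64) and first cousins through their fathers (r = 1/8).
r = 1/64 + 1/8 = 9/64 = 0.140625.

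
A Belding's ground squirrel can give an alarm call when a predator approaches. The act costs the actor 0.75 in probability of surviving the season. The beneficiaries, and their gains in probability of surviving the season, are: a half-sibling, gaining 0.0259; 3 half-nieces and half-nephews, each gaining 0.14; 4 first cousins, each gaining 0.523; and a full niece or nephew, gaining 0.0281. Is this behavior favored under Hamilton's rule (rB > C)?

No

Hamilton's rule: the trait is favored when the sum of r·B over every recipient exceeds the actor's cost C.
r to a half-sibling = 0.25 (half-sibs share one parent — one path of length 2: r = (1/2)^2 = 1/4).
r to a half-niece or half-nephew = 0.125 (half-aunt/uncle↔niece/nephew: one path of length 3: r = (1/2)^3 = 1/8).
r to a first cousin = 0.125 (first cousins share one grandparent pair — two paths of length 4: r = 2·(1/2)^4 = 1/8).
r to a full niece or nephew = 1/4 (full aunt/uncle↔niece/nephew: two paths of length 3 through the shared grandparent pair: r = 2·(1/2)^3 = 1/4).
Summing one r·B term per recipient: 1·0.25·0.0259 + 3·0.125·0.14 + 4·0.125·0.523 + 1·0.25·0.0281 = 0.3275.
0.3275 < 0.75: the indirect benefit is less than the cost.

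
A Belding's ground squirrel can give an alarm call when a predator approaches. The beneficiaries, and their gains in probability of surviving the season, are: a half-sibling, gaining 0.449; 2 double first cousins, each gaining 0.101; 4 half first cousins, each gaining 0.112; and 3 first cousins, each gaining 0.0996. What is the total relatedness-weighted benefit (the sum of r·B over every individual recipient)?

0.2281

r to a half-sibling = 1/4 (half-sibs share one parent — one path of length 2: r = (1/2)^2 = 1/4).
r to a double first cousin = 0.25 (double first cousins share both grandparent pairs — four paths of length 4: r = 4·(1/2)^4 = 1/4).
r to a half first cousin = 1/16 (half first cousins share one grandparent — one path of length 4: r = (1/2)^4 = 1/16).
r to a first cousin = 0.125 (first cousins share one grandparent pair — two paths of length 4: r = 2·(1/2)^4 = 1/8).
Summing one r·B term per recipient: 1·0.25·0.449 + 2·0.25·0.101 + 4·0.0625·0.112 + 3·0.125·0.0996 = 0.2281.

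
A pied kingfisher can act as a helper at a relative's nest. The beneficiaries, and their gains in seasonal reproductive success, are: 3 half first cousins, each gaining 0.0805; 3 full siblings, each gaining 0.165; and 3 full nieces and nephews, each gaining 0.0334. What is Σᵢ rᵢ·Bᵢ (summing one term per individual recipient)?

r to a half first cousin = 1/16 (half first cousins share one grandparent — one path of length 4: r = (1/2)^4 = 1/16).
r to a full sibling = 1/2 (full sibs share both parents — two paths of length 2: r = 2·(1/2)^2 = 1/2).
r to a full niece or nephew = 1/4 (full aunt/uncle↔niece/nephew: two paths of length 3 through the shared grandparent pair: r = 2·(1/2)^3 = 1/4).
Summing one r·B term per recipient: 3·0.0625·0.0805 + 3·0.5·0.165 + 3·0.25·0.0334 = 0.28764375.

0.28764375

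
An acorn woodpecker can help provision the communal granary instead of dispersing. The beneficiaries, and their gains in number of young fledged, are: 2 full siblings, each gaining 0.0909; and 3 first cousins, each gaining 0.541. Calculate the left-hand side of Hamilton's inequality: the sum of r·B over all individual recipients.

r to a full sibling = 1/2 (full sibs share both parents — two paths of length 2: r = 2·(1/2)^2 = 1/2).
r to a first cousin = 1/8 (first cousins share one grandparent pair — two paths of length 4: r = 2·(1/2)^4 = 1/8).
Summing one r·B term per recipient: 2·0.5·0.0909 + 3·0.125·0.541 = 0.293775.

0.293775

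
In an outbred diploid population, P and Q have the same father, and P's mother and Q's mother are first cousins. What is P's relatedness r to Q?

0.28125

Wright's path rule: contributions from independent ancestry routes add.
P and Q are related in two ways: half-sibs through their shared father (r = 1/4) and second cousins through their mothers (r = 1/32).
r = 1/4 + 1/32 = 9/32 = 0.28125.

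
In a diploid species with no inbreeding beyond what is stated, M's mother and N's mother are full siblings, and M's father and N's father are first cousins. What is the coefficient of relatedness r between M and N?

Relatedness sums over independent paths through distinct common ancestors.
M and N are related in two ways: first cousins through their mothers (r = 1/8) and second cousins through their fathers (r = 1/32).
r = 1/8 + 1/32 = 5/32 = 0.15625.

0.15625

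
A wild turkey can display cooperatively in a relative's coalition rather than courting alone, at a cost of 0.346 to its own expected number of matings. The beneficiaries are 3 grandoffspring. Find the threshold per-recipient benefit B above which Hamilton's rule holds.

r to a grandoffspring = 0.25 (two parent–offspring links: r = (1/2)^2 = 1/4).
Hamilton's rule with n recipients of equal r: n·r·B > C, so B > C/(n·r) = 0.346/(3·0.25) = 0.4613.

0.4613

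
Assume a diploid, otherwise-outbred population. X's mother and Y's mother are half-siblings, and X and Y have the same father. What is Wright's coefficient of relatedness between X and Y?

Wright's path rule: contributions from independent ancestry routes add.
X and Y are related in two ways: half first cousins through their mothers (r = 1/16) and half-sibs through their shared father (r = 1/4).
r = 1/16 + 1/4 = 5/16 = 0.3125.

0.3125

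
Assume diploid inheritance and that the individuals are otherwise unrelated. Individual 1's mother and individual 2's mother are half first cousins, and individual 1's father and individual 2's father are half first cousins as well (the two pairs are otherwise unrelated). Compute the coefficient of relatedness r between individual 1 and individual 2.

With two independent routes of shared ancestry, r is the sum of the two contributions.
Individual 1 and individual 2 are related in two ways: half second cousins through their mothers (r = 1/64) and half second cousins through their fathers (r = 1/64).
r = 1/64 + 1/64 = 0.03125.

0.03125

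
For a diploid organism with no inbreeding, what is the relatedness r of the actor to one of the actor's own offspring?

Each parent–offspring link contributes a factor of 1/2, and independent paths through distinct common ancestors add.
One parent–offspring link: r = (1/2)^1 = 1/2.

0.5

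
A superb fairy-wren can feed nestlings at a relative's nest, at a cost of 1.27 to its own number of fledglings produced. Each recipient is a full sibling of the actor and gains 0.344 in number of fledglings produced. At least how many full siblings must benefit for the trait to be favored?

r to a full sibling = 1/2 (full sibs share both parents — two paths of length 2: r = 2·(1/2)^2 = 1/2).
Hamilton's rule: n·r·B > C  ⇒  n > C/(r·B) = 1.27/(0.5·0.344) = 7.384.
The smallest integer exceeding 7.384 is 8.

8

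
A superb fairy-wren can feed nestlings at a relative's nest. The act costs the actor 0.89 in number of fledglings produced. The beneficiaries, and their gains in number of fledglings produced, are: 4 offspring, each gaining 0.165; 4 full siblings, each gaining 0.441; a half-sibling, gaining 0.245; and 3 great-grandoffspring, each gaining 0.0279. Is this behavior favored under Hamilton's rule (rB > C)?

Hamilton's rule: the trait is favored when the sum of r·B over every recipient exceeds the actor's cost C.
r to an offspring = 1/2 (one parent–offspring link: r = (1/2)^1 = 1/2).
r to a full sibling = 1/2 (full sibs share both parents — two paths of length 2: r = 2·(1/2)^2 = 1/2).
r to a half-sibling = 0.25 (half-sibs share one parent — one path of length 2: r = (1/2)^2 = 1/4).
r to a great-grandoffspring = 1/8 (three parent–offspring links: r = (1/2)^3 = 1/8).
Summing one r·B term per recipient: 4·0.5·0.165 + 4·0.5·0.441 + 1·0.25·0.245 + 3·0.125·0.0279 = 1.2837125.
1.2837125 > 0.89: the indirect benefit exceeds the cost.

Yes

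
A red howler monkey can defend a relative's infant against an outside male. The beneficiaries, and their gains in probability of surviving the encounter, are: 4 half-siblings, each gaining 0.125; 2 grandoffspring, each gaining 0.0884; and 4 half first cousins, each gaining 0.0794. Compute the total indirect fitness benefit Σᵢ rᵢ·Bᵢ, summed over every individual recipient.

0.18905

r to a half-sibling = 1/4 (half-sibs share one parent — one path of length 2: r = (1/2)^2 = 1/4).
r to a grandoffspring = 1/4 (two parent–offspring links: r = (1/2)^2 = 1/4).
r to a half first cousin = 1/16 (half first cousins share one grandparent — one path of length 4: r = (1/2)^4 = 1/16).
Summing one r·B term per recipient: 4·0.25·0.125 + 2·0.25·0.0884 + 4·0.0625·0.0794 = 0.18905.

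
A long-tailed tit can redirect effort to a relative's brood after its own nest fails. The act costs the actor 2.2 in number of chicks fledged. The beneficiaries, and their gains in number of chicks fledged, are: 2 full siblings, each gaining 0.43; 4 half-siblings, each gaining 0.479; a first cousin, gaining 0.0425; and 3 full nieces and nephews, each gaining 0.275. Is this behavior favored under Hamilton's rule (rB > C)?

Hamilton's rule: the trait is favored when the sum of r·B over every recipient exceeds the actor's cost C.
r to a full sibling = 0.5 (full sibs share both parents — two paths of length 2: r = 2·(1/2)^2 = 1/2).
r to a half-sibling = 0.25 (half-sibs share one parent — one path of length 2: r = (1/2)^2 = 1/4).
r to a first cousin = 1/8 (first cousins share one grandparent pair — two paths of length 4: r = 2·(1/2)^4 = 1/8).
r to a full niece or nephew = 1/4 (full aunt/uncle↔niece/nephew: two paths of length 3 through the shared grandparent pair: r = 2·(1/2)^3 = 1/4).
Summing one r·B term per recipient: 2·0.5·0.43 + 4·0.25·0.479 + 1·0.125·0.0425 + 3·0.25·0.275 = 1.1205625.
1.1205625 < 2.2: the indirect benefit is less than the cost.

No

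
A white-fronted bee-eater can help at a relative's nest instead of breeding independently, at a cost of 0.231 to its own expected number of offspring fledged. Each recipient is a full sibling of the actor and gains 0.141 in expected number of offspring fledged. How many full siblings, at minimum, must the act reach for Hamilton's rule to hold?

r to a full sibling = 1/2 (full sibs share both parents — two paths of length 2: r = 2·(1/2)^2 = 1/2).
Hamilton's rule: n·r·B > C  ⇒  n > C/(r·B) = 0.231/(0.5·0.141) = 3.277.
The smallest integer exceeding 3.277 is 4.

4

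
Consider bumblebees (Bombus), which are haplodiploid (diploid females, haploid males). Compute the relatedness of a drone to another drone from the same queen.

0.5

Haploid brothers each carry a random half of the queen's diploid genome, so on average they share half: r = 1/2.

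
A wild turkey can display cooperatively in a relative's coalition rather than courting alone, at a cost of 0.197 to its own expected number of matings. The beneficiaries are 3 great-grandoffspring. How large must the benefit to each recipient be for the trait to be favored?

r to a great-grandoffspring = 0.125 (three parent–offspring links: r = (1/2)^3 = 1/8).
Hamilton's rule with n recipients of equal r: n·r·B > C, so B > C/(n·r) = 0.197/(3·0.125) = 0.5253.

0.5253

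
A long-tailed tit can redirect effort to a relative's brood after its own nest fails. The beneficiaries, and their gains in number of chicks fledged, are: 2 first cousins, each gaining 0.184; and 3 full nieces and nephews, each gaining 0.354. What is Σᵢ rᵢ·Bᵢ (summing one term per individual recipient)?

0.3115

r to a first cousin = 1/8 (first cousins share one grandparent pair — two paths of length 4: r = 2·(1/2)^4 = 1/8).
r to a full niece or nephew = 0.25 (full aunt/uncle↔niece/nephew: two paths of length 3 through the shared grandparent pair: r = 2·(1/2)^3 = 1/4).
Summing one r·B term per recipient: 2·0.125·0.184 + 3·0.25·0.354 = 0.3115.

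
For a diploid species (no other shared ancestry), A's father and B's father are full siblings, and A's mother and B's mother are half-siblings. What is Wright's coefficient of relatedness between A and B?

With two independent routes of shared ancestry, r is the sum of the two contributions.
A and B are related in two ways: first cousins through their fathers (r = 1/8) and half first cousins through their mothers (r = 1/16).
r = 1/8 + 1/16 = 3/16 = 0.1875.

0.1875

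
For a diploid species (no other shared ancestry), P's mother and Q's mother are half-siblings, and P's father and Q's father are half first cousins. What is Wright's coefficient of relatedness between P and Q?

0.078125

Relatedness sums over independent paths through distinct common ancestors.
P and Q are related in two ways: half first cousins through their mothers (r = 1/16) and half second cousins through their fathers (r = 1/64).
r = 1/16 + 1/64 = 5/64 = 0.078125.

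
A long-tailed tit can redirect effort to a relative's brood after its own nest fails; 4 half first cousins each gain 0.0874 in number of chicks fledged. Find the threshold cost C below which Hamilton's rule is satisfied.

r to a half first cousin = 1/16 (half first cousins share one grandparent — one path of length 4: r = (1/2)^4 = 1/16).
Hamilton's rule: n·r·B > C, so the trait is favored while C < n·r·B = 4·0.0625·0.0874 = 0.02185.

0.02185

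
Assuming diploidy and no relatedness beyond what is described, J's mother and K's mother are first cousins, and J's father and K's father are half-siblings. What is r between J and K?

0.09375

Wright's path rule: contributions from independent ancestry routes add.
J and K are related in two ways: second cousins through their mothers (r = 1/32) and half first cousins through their fathers (r = 1/16).
r = 1/32 + 1/16 = 3/32 = 0.09375.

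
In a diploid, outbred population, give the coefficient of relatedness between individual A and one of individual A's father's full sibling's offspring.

0.125

Each parent–offspring link contributes a factor of 1/2, and independent paths through distinct common ancestors add.
First cousins share one grandparent pair — two paths of length 4: r = 2·(1/2)^4 = 1/8.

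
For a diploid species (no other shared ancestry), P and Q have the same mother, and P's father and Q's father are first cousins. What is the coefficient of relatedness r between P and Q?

0.28125

With two independent routes of shared ancestry, r is the sum of the two contributions.
P and Q are related in two ways: half-sibs through their shared mother (r = 1/4) and second cousins through their fathers (r = 1/32).
r = 1/4 + 1/32 = 9/32 = 0.28125.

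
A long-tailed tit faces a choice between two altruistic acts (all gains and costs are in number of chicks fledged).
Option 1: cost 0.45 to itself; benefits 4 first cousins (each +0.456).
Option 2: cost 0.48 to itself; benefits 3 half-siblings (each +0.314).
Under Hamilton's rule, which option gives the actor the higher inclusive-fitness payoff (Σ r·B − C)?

Option 1: r to a first cousin = 0.125.
Option 1: Σ r·B − C = (4·0.125·0.456) − 0.45 = -0.222.
Option 2: r to a half-sibling = 0.25.
Option 2: Σ r·B − C = (3·0.25·0.314) − 0.48 = -0.2445.
Option 1 has the higher net inclusive-fitness payoff.

Option 1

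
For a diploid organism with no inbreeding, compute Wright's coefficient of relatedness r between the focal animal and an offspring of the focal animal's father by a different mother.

0.25

Each parent–offspring link contributes a factor of 1/2, and independent paths through distinct common ancestors add.
Half-sibs share one parent — one path of length 2: r = (1/2)^2 = 1/4.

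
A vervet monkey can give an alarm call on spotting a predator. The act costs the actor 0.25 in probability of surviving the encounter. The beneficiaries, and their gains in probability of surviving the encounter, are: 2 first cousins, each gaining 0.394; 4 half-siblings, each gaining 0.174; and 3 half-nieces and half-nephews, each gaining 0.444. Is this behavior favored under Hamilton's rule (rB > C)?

Yes

Hamilton's rule: the trait is favored when the sum of r·B over every recipient exceeds the actor's cost C.
r to a first cousin = 1/8 (first cousins share one grandparent pair — two paths of length 4: r = 2·(1/2)^4 = 1/8).
r to a half-sibling = 1/4 (half-sibs share one parent — one path of length 2: r = (1/2)^2 = 1/4).
r to a half-niece or half-nephew = 1/8 (half-aunt/uncle↔niece/nephew: one path of length 3: r = (1/2)^3 = 1/8).
Summing one r·B term per recipient: 2·0.125·0.394 + 4·0.25·0.174 + 3·0.125·0.444 = 0.439.
0.439 > 0.25: the indirect benefit exceeds the cost.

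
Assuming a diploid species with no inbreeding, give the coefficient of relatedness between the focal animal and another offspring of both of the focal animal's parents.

0.5

Each parent–offspring link contributes a factor of 1/2, and independent paths through distinct common ancestors add.
Full sibs share both parents — two paths of length 2: r = 2·(1/2)^2 = 1/2.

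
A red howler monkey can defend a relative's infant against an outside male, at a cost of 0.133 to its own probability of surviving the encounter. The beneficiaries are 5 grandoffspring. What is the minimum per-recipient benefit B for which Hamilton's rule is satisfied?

r to a grandoffspring = 0.25 (two parent–offspring links: r = (1/2)^2 = 1/4).
Hamilton's rule with n recipients of equal r: n·r·B > C, so B > C/(n·r) = 0.133/(5·0.25) = 0.1064.

0.1064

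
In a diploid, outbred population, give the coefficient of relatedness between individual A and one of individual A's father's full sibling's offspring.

0.125

Each parent–offspring link contributes a factor of 1/2, and independent paths through distinct common ancestors add.
First cousins share one grandparent pair — two paths of length 4: r = 2·(1/2)^4 = 1/8.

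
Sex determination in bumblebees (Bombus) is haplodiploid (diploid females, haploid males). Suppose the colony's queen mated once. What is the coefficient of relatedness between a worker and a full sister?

0.75

Haplodiploid full sisters inherit their father's entire haploid genome identically (contributing 1/2) and on average half of their mother's contribution (1/2 · 1/2 = 1/4); r = 1/2 + 1/4 = 3/4.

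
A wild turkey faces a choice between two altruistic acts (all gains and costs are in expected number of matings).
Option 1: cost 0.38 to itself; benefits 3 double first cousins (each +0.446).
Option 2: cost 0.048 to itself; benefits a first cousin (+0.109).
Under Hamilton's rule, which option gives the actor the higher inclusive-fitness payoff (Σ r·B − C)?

Option 1: r to a double first cousin = 0.25.
Option 1: Σ r·B − C = (3·0.25·0.446) − 0.38 = -0.0455.
Option 2: r to a first cousin = 0.125.
Option 2: Σ r·B − C = (1·0.125·0.109) − 0.048 = -0.034375.
Option 2 has the higher net inclusive-fitness payoff.

Option 2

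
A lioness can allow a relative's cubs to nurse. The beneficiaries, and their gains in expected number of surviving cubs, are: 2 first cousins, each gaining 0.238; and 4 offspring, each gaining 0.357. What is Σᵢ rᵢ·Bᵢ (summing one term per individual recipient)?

0.7735

r to a first cousin = 1/8 (first cousins share one grandparent pair — two paths of length 4: r = 2·(1/2)^4 = 1/8).
r to an offspring = 0.5 (one parent–offspring link: r = (1/2)^1 = 1/2).
Summing one r·B term per recipient: 2·0.125·0.238 + 4·0.5·0.357 = 0.7735.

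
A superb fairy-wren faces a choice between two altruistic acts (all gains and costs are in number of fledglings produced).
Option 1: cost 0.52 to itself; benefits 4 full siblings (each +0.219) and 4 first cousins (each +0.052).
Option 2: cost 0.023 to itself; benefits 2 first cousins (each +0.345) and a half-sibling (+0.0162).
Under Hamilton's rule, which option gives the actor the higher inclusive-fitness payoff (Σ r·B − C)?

Option 1: r to a full sibling = 0.5.
Option 1: r to a first cousin = 0.125.
Option 1: Σ r·B − C = (4·0.5·0.219 + 4·0.125·0.052) − 0.52 = -0.056.
Option 2: r to a first cousin = 0.125.
Option 2: r to a half-sibling = 0.25.
Option 2: Σ r·B − C = (2·0.125·0.345 + 1·0.25·0.0162) − 0.023 = 0.0673.
Option 2 has the higher net inclusive-fitness payoff.

Option 2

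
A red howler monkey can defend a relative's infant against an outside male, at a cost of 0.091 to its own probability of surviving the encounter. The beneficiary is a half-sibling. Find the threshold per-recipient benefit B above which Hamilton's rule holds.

r to a half-sibling = 0.25 (half-sibs share one parent — one path of length 2: r = (1/2)^2 = 1/4).
Hamilton's rule with n recipients of equal r: n·r·B > C, so B > C/(n·r) = 0.091/(1·0.25) = 0.364.

0.364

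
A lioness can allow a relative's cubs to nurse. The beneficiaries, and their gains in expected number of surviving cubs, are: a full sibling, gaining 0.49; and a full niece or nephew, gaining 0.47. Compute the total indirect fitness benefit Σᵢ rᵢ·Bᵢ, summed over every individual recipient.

0.3625

r to a full sibling = 1/2 (full sibs share both parents — two paths of length 2: r = 2·(1/2)^2 = 1/2).
r to a full niece or nephew = 0.25 (full aunt/uncle↔niece/nephew: two paths of length 3 through the shared grandparent pair: r = 2·(1/2)^3 = 1/4).
Summing one r·B term per recipient: 1·0.5·0.49 + 1·0.25·0.47 = 0.3625.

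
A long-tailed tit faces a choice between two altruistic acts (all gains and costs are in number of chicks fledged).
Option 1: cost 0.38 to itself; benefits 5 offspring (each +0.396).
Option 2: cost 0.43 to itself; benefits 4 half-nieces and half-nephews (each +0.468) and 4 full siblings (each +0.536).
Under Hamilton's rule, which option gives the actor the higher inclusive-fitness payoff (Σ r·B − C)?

Option 2

Option 1: r to an offspring = 0.5.
Option 1: Σ r·B − C = (5·0.5·0.396) − 0.38 = 0.61.
Option 2: r to a half-niece or half-nephew = 0.125.
Option 2: r to a full sibling = 0.5.
Option 2: Σ r·B − C = (4·0.125·0.468 + 4·0.5·0.536) − 0.43 = 0.876.
Option 2 has the higher net inclusive-fitness payoff.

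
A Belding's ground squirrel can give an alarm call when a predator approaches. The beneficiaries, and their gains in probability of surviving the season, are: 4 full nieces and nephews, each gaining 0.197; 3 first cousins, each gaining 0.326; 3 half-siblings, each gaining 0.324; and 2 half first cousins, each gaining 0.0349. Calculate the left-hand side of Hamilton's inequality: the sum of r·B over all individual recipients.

0.5666125

r to a full niece or nephew = 1/4 (full aunt/uncle↔niece/nephew: two paths of length 3 through the shared grandparent pair: r = 2·(1/2)^3 = 1/4).
r to a first cousin = 0.125 (first cousins share one grandparent pair — two paths of length 4: r = 2·(1/2)^4 = 1/8).
r to a half-sibling = 1/4 (half-sibs share one parent — one path of length 2: r = (1/2)^2 = 1/4).
r to a half first cousin = 0.0625 (half first cousins share one grandparent — one path of length 4: r = (1/2)^4 = 1/16).
Summing one r·B term per recipient: 4·0.25·0.197 + 3·0.125·0.326 + 3·0.25·0.324 + 2·0.0625·0.0349 = 0.5666125.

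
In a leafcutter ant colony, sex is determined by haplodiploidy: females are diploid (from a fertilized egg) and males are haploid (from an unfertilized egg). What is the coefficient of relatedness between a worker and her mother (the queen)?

One meiotic link between diploid queen and diploid daughter: r = 1/2.

0.5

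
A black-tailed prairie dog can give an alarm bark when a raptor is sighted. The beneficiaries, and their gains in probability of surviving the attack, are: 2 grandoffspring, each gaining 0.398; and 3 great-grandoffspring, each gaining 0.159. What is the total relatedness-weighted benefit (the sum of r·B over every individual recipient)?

r to a grandoffspring = 1/4 (two parent–offspring links: r = (1/2)^2 = 1/4).
r to a great-grandoffspring = 0.125 (three parent–offspring links: r = (1/2)^3 = 1/8).
Summing one r·B term per recipient: 2·0.25·0.398 + 3·0.125·0.159 = 0.258625.

0.258625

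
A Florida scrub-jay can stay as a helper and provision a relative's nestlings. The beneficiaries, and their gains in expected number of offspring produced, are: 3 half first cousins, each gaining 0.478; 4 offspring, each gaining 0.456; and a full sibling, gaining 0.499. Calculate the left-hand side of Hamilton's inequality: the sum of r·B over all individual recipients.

1.251125

r to a half first cousin = 0.0625 (half first cousins share one grandparent — one path of length 4: r = (1/2)^4 = 1/16).
r to an offspring = 0.5 (one parent–offspring link: r = (1/2)^1 = 1/2).
r to a full sibling = 1/2 (full sibs share both parents — two paths of length 2: r = 2·(1/2)^2 = 1/2).
Summing one r·B term per recipient: 3·0.0625·0.478 + 4·0.5·0.456 + 1·0.5·0.499 = 1.251125.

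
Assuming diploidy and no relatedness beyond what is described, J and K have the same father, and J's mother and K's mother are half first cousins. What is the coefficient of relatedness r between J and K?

Wright's path rule: contributions from independent ancestry routes add.
J and K are related in two ways: half-sibs through their shared father (r = 1/4) and half second cousins through their mothers (r = 1/64).
r = 1/4 + 1/64 = 17/64 = 0.265625.

0.265625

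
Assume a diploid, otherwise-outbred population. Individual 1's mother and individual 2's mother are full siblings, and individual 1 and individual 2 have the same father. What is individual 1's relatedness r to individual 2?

Wright's path rule: contributions from independent ancestry routes add.
Individual 1 and individual 2 are related in two ways: first cousins through their mothers (r = 1/8) and half-sibs through their shared father (r = 1/4).
r = 1/8 + 1/4 = 0.375.

0.375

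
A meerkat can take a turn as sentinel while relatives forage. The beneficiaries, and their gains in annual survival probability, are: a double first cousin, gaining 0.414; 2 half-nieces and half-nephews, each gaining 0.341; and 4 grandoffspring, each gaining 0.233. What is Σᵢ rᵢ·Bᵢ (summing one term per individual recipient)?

r to a double first cousin = 0.25 (double first cousins share both grandparent pairs — four paths of length 4: r = 4·(1/2)^4 = 1/4).
r to a half-niece or half-nephew = 1/8 (half-aunt/uncle↔niece/nephew: one path of length 3: r = (1/2)^3 = 1/8).
r to a grandoffspring = 0.25 (two parent–offspring links: r = (1/2)^2 = 1/4).
Summing one r·B term per recipient: 1·0.25·0.414 + 2·0.125·0.341 + 4·0.25·0.233 = 0.42175.

0.42175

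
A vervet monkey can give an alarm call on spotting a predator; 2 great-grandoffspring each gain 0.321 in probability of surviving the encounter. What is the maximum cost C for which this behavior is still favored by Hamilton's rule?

r to a great-grandoffspring = 1/8 (three parent–offspring links: r = (1/2)^3 = 1/8).
Hamilton's rule: n·r·B > C, so the trait is favored while C < n·r·B = 2·0.125·0.321 = 0.08025.

0.08025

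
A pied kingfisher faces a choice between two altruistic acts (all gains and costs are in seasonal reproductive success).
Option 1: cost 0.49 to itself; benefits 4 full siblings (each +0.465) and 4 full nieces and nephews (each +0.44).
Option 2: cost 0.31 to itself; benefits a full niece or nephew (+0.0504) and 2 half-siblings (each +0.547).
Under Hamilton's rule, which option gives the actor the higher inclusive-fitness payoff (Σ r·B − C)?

Option 1: r to a full sibling = 0.5.
Option 1: r to a full niece or nephew = 0.25.
Option 1: Σ r·B − C = (4·0.5·0.465 + 4·0.25·0.44) − 0.49 = 0.88.
Option 2: r to a full niece or nephew = 0.25.
Option 2: r to a half-sibling = 0.25.
Option 2: Σ r·B − C = (1·0.25·0.0504 + 2·0.25·0.547) − 0.31 = -0.0239.
Option 1 has the higher net inclusive-fitness payoff.

Option 1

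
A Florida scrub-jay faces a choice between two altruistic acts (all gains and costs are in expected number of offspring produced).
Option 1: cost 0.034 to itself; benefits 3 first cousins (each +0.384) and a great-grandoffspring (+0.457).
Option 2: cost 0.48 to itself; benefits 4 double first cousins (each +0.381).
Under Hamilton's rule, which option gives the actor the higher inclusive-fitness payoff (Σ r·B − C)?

Option 1

Option 1: r to a first cousin = 0.125.
Option 1: r to a great-grandoffspring = 0.125.
Option 1: Σ r·B − C = (3·0.125·0.384 + 1·0.125·0.457) − 0.034 = 0.167125.
Option 2: r to a double first cousin = 0.25.
Option 2: Σ r·B − C = (4·0.25·0.381) − 0.48 = -0.099.
Option 1 has the higher net inclusive-fitness payoff.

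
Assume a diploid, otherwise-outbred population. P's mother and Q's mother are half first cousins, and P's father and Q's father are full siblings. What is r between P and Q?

0.140625

Independent pedigree routes through distinct common ancestors add.
P and Q are related in two ways: half second cousins through their mothers (r = 1/64) and first cousins through their fathers (r = 1/8).
r = 1/64 + 1/8 = 0.140625.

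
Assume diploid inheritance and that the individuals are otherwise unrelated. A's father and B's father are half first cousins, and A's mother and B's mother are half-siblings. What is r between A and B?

Independent pedigree routes through distinct common ancestors add.
A and B are related in two ways: half second cousins through their fathers (r = 1/64) and half first cousins through their mothers (r = 1/16).
r = 1/64 + 1/16 = 0.078125.

0.078125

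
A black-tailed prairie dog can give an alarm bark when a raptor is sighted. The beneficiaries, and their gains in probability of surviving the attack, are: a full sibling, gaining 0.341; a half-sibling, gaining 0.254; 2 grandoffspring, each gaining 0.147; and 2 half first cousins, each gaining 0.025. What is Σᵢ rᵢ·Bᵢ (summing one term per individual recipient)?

r to a full sibling = 0.5 (full sibs share both parents — two paths of length 2: r = 2·(1/2)^2 = 1/2).
r to a half-sibling = 0.25 (half-sibs share one parent — one path of length 2: r = (1/2)^2 = 1/4).
r to a grandoffspring = 0.25 (two parent–offspring links: r = (1/2)^2 = 1/4).
r to a half first cousin = 0.0625 (half first cousins share one grandparent — one path of length 4: r = (1/2)^4 = 1/16).
Summing one r·B term per recipient: 1·0.5·0.341 + 1·0.25·0.254 + 2·0.25·0.147 + 2·0.0625·0.025 = 0.310625.

0.310625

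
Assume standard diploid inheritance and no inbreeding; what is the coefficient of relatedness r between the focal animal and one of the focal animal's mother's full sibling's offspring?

0.125

Each parent–offspring link contributes a factor of 1/2, and independent paths through distinct common ancestors add.
First cousins share one grandparent pair — two paths of length 4: r = 2·(1/2)^4 = 1/8.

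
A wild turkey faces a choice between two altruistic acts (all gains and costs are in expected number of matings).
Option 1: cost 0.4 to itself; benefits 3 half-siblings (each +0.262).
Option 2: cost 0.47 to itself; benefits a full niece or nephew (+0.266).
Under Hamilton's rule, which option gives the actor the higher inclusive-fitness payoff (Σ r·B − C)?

Option 1

Option 1: r to a half-sibling = 0.25.
Option 1: Σ r·B − C = (3·0.25·0.262) − 0.4 = -0.2035.
Option 2: r to a full niece or nephew = 0.25.
Option 2: Σ r·B − C = (1·0.25·0.266) − 0.47 = -0.4035.
Option 1 has the higher net inclusive-fitness payoff.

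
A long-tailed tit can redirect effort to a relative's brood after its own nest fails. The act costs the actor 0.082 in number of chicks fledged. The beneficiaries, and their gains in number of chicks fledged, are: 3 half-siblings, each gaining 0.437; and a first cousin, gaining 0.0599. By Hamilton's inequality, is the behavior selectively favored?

Yes

Hamilton's rule: the trait is favored when the sum of r·B over every recipient exceeds the actor's cost C.
r to a half-sibling = 1/4 (half-sibs share one parent — one path of length 2: r = (1/2)^2 = 1/4).
r to a first cousin = 1/8 (first cousins share one grandparent pair — two paths of length 4: r = 2·(1/2)^4 = 1/8).
Summing one r·B term per recipient: 3·0.25·0.437 + 1·0.125·0.0599 = 0.3352375.
0.3352375 > 0.082: the indirect benefit exceeds the cost.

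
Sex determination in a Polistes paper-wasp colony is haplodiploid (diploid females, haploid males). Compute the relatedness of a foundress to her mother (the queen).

One meiotic link between diploid queen and diploid daughter: r = 1/2.

0.5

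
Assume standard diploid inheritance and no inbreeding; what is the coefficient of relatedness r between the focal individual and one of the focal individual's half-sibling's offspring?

Each parent–offspring link contributes a factor of 1/2, and independent paths through distinct common ancestors add.
Half-aunt/uncle↔niece/nephew: one path of length 3: r = (1/2)^3 = 1/8.

0.125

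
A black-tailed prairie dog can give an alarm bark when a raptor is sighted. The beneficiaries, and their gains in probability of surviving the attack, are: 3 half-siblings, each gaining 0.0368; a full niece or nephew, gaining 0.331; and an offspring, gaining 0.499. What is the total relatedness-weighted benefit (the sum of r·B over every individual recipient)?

0.35985

r to a half-sibling = 1/4 (half-sibs share one parent — one path of length 2: r = (1/2)^2 = 1/4).
r to a full niece or nephew = 0.25 (full aunt/uncle↔niece/nephew: two paths of length 3 through the shared grandparent pair: r = 2·(1/2)^3 = 1/4).
r to an offspring = 0.5 (one parent–offspring link: r = (1/2)^1 = 1/2).
Summing one r·B term per recipient: 3·0.25·0.0368 + 1·0.25·0.331 + 1·0.5·0.499 = 0.35985.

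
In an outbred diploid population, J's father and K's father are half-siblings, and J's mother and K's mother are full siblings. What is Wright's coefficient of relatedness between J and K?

Independent pedigree routes through distinct common ancestors add.
J and K are related in two ways: half first cousins through their fathers (r = 1/16) and first cousins through their mothers (r = 1/8).
r = 1/16 + 1/8 = 0.1875.

0.1875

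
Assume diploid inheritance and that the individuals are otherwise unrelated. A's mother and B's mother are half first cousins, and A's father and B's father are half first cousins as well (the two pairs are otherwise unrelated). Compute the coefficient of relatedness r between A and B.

0.03125

Relatedness sums over independent paths through distinct common ancestors.
A and B are related in two ways: half second cousins through their mothers (r = 1/64) and half second cousins through their fathers (r = 1/64).
r = 1/64 + 1/64 = 1/32 = 0.03125.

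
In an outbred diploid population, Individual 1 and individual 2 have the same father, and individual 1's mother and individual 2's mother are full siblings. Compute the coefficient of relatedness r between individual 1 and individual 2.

0.375

Relatedness sums over independent paths through distinct common ancestors.
Individual 1 and individual 2 are related in two ways: half-sibs through their shared father (r = 1/4) and first cousins through their mothers (r = 1/8).
r = 1/4 + 1/8 = 0.375.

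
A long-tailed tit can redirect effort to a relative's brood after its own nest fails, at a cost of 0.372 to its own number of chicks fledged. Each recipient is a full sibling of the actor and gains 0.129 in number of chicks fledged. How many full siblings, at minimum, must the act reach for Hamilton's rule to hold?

r to a full sibling = 1/2 (full sibs share both parents — two paths of length 2: r = 2·(1/2)^2 = 1/2).
Hamilton's rule: n·r·B > C  ⇒  n > C/(r·B) = 0.372/(0.5·0.129) = 5.767.
The smallest integer exceeding 5.767 is 6.

6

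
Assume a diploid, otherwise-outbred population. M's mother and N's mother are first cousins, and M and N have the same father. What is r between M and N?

0.28125

Relatedness sums over independent paths through distinct common ancestors.
M and N are related in two ways: second cousins through their mothers (r = 1/32) and half-sibs through their shared father (r = 1/4).
r = 1/32 + 1/4 = 9/32 = 0.28125.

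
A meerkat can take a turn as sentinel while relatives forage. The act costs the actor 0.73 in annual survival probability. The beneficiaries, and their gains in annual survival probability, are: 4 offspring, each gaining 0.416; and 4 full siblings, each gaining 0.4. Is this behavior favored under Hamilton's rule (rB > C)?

Yes

Hamilton's rule: the trait is favored when the sum of r·B over every recipient exceeds the actor's cost C.
r to an offspring = 0.5 (one parent–offspring link: r = (1/2)^1 = 1/2).
r to a full sibling = 1/2 (full sibs share both parents — two paths of length 2: r = 2·(1/2)^2 = 1/2).
Summing one r·B term per recipient: 4·0.5·0.416 + 4·0.5·0.4 = 1.632.
1.632 > 0.73: the indirect benefit exceeds the cost.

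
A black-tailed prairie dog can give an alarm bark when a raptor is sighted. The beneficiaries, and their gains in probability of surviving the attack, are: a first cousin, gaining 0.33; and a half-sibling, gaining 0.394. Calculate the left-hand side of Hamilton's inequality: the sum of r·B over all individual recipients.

0.13975

r to a first cousin = 0.125 (first cousins share one grandparent pair — two paths of length 4: r = 2·(1/2)^4 = 1/8).
r to a half-sibling = 0.25 (half-sibs share one parent — one path of length 2: r = (1/2)^2 = 1/4).
Summing one r·B term per recipient: 1·0.125·0.33 + 1·0.25·0.394 = 0.13975.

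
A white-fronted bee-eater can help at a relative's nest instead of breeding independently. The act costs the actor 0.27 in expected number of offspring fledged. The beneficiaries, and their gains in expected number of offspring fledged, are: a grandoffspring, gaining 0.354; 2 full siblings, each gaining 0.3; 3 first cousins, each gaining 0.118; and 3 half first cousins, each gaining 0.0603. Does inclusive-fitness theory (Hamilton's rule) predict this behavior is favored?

Hamilton's rule: the trait is favored when the sum of r·B over every recipient exceeds the actor's cost C.
r to a grandoffspring = 0.25 (two parent–offspring links: r = (1/2)^2 = 1/4).
r to a full sibling = 0.5 (full sibs share both parents — two paths of length 2: r = 2·(1/2)^2 = 1/2).
r to a first cousin = 1/8 (first cousins share one grandparent pair — two paths of length 4: r = 2·(1/2)^4 = 1/8).
r to a half first cousin = 1/16 (half first cousins share one grandparent — one path of length 4: r = (1/2)^4 = 1/16).
Summing one r·B term per recipient: 1·0.25·0.354 + 2·0.5·0.3 + 3·0.125·0.118 + 3·0.0625·0.0603 = 0.44405625.
0.44405625 > 0.27: the indirect benefit exceeds the cost.

Yes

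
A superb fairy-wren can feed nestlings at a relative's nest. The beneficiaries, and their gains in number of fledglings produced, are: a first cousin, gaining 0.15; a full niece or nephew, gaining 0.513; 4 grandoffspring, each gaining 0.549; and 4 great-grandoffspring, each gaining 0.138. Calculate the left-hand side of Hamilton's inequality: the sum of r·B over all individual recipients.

r to a first cousin = 0.125 (first cousins share one grandparent pair — two paths of length 4: r = 2·(1/2)^4 = 1/8).
r to a full niece or nephew = 1/4 (full aunt/uncle↔niece/nephew: two paths of length 3 through the shared grandparent pair: r = 2·(1/2)^3 = 1/4).
r to a grandoffspring = 0.25 (two parent–offspring links: r = (1/2)^2 = 1/4).
r to a great-grandoffspring = 1/8 (three parent–offspring links: r = (1/2)^3 = 1/8).
Summing one r·B term per recipient: 1·0.125·0.15 + 1·0.25·0.513 + 4·0.25·0.549 + 4·0.125·0.138 = 0.765.

0.765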